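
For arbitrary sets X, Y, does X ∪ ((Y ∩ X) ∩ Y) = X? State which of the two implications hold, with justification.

Reverse inclusion. Let x ∈ X. Then either x ∈ X and x ∉ Y; or x ∈ X ∩ Y. In each case x ∈ X ∪ ((Y ∩ X) ∩ Y), so X ⊆ X ∪ ((Y ∩ X) ∩ Y).

Forward inclusion. Let x ∈ X ∪ ((Y ∩ X) ∩ Y). Then either x ∈ X and x ∉ Y; or x ∈ X ∩ Y. In each case x ∈ X, so X ∪ ((Y ∩ X) ∩ Y) ⊆ X.

Both inclusions hold; the sets are equal.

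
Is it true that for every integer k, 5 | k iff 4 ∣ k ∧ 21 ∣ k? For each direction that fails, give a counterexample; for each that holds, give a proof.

Both directions fail.

(⇒) This fails: take k = 5. Certainly 5 ∣ 5, but 4 ∤ 5.

(⇐) This fails: take k = 84. Both 4 ∣ 84 and 21 ∣ 84, yet 84 is not a multiple of 5 (since 84 = 16·5 + 4), so 5 ∤ 84.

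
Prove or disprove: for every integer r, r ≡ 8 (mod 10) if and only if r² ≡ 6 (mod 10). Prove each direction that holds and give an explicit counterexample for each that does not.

Neither implication holds.

Forward direction. This fails: take r = 8. Then 8 ≡ 8 (mod 10), but 8² = 64 ≡ 4 (mod 10), not 6.

Converse. This fails: take r = 4. Then 4² = 16 ≡ 6 (mod 10), yet 4 ≡ 4 (mod 10), not 8.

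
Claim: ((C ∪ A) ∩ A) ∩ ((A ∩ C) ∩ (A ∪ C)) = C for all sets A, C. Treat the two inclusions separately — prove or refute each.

Only the forward inclusion holds.

(⟹) Let x ∈ ((C ∪ A) ∩ A) ∩ ((A ∩ C) ∩ (A ∪ C)). Then x ∈ A ∩ C, from which x ∈ C.

(⟸) This inclusion fails. Take A = ∅, C = {1}; then 1 ∈ C but 1 ∉ ((C ∪ A) ∩ A) ∩ ((A ∩ C) ∩ (A ∪ C)).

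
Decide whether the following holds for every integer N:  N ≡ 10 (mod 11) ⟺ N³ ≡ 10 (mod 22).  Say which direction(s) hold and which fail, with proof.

(→) This fails: take N = 21. Then 21 ≡ 10 (mod 11), but 21³ = 9261 ≡ 21 (mod 22), not 10.

(←) Conversely, the residues r modulo 22 with r³ ≡ 10 (mod 22) are exactly {10}, and each is ≡ 10 (mod 11).

Only the converse holds.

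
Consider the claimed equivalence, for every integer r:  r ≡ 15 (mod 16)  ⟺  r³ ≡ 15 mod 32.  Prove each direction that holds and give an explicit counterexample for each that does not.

(⇒) This fails: take r = 31. Then 31 ≡ 15 (mod 16), but 31³ = 29791 ≡ 31 (mod 32), not 15.

(⇐) Conversely, the residues r modulo 32 with r³ ≡ 15 (mod 32) are exactly {15}, and each is ≡ 15 (mod 16).

(⇒) fails; (⇐) holds.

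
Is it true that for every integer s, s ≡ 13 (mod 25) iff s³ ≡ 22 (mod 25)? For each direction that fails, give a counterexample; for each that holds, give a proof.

(←) Suppose s³ ≡ 22 (mod 25). The only residue r in {0, …, 24} with r³ ≡ 22 (mod 25) is r = 13, so s ≡ 13 (mod 25).

(→) Suppose s ≡ 13 (mod 25). Write s = 25j + 13. Then (25j + 13)³ = 15625j³ + 24375j² + 12675j + 2197 = 25(625j³ + 975j² + 507j + 87) + 22, so s³ ≡ 22 (mod 25).

Equivalent; both directions hold.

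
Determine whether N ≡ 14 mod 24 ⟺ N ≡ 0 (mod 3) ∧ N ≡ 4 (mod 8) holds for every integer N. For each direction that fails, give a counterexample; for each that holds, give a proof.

Both directions fail.

(⟹) This fails: N = 14 gives 14 ≡ 14 (mod 24) but 14 ≡ 2 (mod 3), so the conjunction on the right does not hold.

(⟸) This fails: N = 12 satisfies both congruences on the right (12 ≡ 0 mod 3 and 12 ≡ 4 mod 8) yet 12 ≡ 12 (mod 24), not 14.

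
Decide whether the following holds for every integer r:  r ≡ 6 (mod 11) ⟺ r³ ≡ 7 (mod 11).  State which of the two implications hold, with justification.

Both implications hold.

[⇒] Suppose r ≡ 6 (mod 11). Write r = 11j + 6. Then (11j + 6)³ = 1331j³ + 2178j² + 1188j + 216 = 11(121j³ + 198j² + 108j + 19) + 7, so r³ ≡ 7 (mod 11).

[⇐] For the converse, argue contrapositively. If r ≢ 6 (mod 11), then r is congruent to one of 0, 1, 2, 3, 4, 5, 7, 8, 9, 10 modulo 11, and these give r³ ≡ 0, 1, 8, 5, 9, 4, 2, 6, 3, 10 respectively — never 7.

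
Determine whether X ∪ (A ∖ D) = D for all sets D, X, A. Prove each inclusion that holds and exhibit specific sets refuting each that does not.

Neither inclusion holds.

(⊆) This inclusion fails. Take D = ∅, X = {1}, A = ∅; then 1 ∈ X ∪ (A ∖ D) but 1 ∉ D.

(⊇) This inclusion fails. Take D = {1}, X = ∅, A = ∅; then 1 ∈ D but 1 ∉ X ∪ (A ∖ D).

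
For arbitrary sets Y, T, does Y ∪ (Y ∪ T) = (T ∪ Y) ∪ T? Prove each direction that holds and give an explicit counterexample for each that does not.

(⟹) Let x ∈ Y ∪ (Y ∪ T). Then either x ∈ Y and x ∉ T; or x ∈ T and x ∉ Y; or x ∈ Y ∩ T. In each case x ∈ (T ∪ Y) ∪ T, so Y ∪ (Y ∪ T) ⊆ (T ∪ Y) ∪ T.

(⟸) Let x ∈ (T ∪ Y) ∪ T. Then either x ∈ Y and x ∉ T; or x ∈ T and x ∉ Y; or x ∈ Y ∩ T. In each case x ∈ Y ∪ (Y ∪ T), so (T ∪ Y) ∪ T ⊆ Y ∪ (Y ∪ T).

Both inclusions hold.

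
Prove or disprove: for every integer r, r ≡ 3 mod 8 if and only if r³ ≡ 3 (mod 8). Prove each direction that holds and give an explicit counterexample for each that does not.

(→) Suppose r ≡ 3 mod 8. Write r = 8j + 3. Then (8j + 3)³ = 512j³ + 576j² + 216j + 27 = 8(64j³ + 72j² + 27j + 3) + 3, so r³ ≡ 3 (mod 8).

(←) For the converse, argue contrapositively. If r ≢ 3 (mod 8), then r is congruent to one of 0, 1, 2, 4, 5, 6, 7 modulo 8, and these give r³ ≡ 0, 1, 0, 0, 5, 0, 7 respectively — never 3.

Both directions hold; the statement is true.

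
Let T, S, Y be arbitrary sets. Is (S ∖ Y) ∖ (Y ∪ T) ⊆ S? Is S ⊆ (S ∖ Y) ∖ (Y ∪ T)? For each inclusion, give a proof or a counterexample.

(⟹) Let x ∈ (S ∖ Y) ∖ (Y ∪ T). Then x ∈ S and x ∉ T, Y, from which x ∈ S.

(⟸) This inclusion fails. Take T = {1}, S = {1}, Y = ∅; then 1 ∈ S but 1 ∉ (S ∖ Y) ∖ (Y ∪ T).

(⊆) holds; (⊇) fails.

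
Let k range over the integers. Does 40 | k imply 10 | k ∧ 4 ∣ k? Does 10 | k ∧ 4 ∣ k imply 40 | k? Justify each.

(⟹) If 40 ∣ k, write k = 40q. Since 40 = 4·10, k = 10·(4q), so 10 ∣ k; and since 40 = 10·4, k = 4·(10q), so 4 ∣ k.

(⟸) This fails: take k = 20. Both 10 ∣ 20 and 4 ∣ 20, yet 20 is not a multiple of 40 (since 20 = 0·40 + 20), so 40 ∤ 20.

Only the forward implication holds.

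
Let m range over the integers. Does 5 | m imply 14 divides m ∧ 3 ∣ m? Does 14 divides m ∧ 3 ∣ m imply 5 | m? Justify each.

Neither direction holds.

[⇒] This fails: take m = 5. Certainly 5 ∣ 5, but 14 ∤ 5.

[⇐] This fails: take m = 42. Both 14 ∣ 42 and 3 ∣ 42, yet 42 is not a multiple of 5 (since 42 = 8·5 + 2), so 5 ∤ 42.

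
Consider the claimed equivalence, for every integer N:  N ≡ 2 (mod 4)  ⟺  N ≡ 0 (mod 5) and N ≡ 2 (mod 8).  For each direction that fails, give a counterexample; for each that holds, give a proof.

Only the converse holds.

(→) This fails: N = 2 gives 2 ≡ 2 (mod 4) but 2 ≡ 2 (mod 5), so the conjunction on the right does not hold.

(←) Conversely, if N ≡ 0 (mod 5) and N ≡ 2 (mod 8), then by the Chinese remainder theorem N ≡ 10 (mod 40). Since 10 ≡ 2 (mod 4) and 4 ∣ 40, we get N ≡ 2 (mod 4).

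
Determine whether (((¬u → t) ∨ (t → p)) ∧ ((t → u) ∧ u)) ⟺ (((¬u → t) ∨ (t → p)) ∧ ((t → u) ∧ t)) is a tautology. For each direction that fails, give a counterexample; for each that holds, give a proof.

(⇐) Assume the antecedent. If u is true, the consequent reduces to true regardless of the other variables. If u is false, the antecedent cannot hold. Either way the consequent holds.

(⇒) This fails. Under u = T, t = F, p = F, the left side is true but the right side is false.

The forward direction fails; the converse holds.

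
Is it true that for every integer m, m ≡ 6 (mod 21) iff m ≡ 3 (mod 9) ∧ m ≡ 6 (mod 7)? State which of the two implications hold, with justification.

Only the converse holds.

Forward direction. This fails: m = 27 gives 27 ≡ 6 (mod 21) but 27 ≡ 0 (mod 9), so the conjunction on the right does not hold.

Converse. If m ≡ 3 (mod 9) and m ≡ 6 (mod 7), then by the Chinese remainder theorem m ≡ 48 (mod 63). Since 48 ≡ 6 (mod 21) and 21 ∣ 63, we get m ≡ 6 (mod 21).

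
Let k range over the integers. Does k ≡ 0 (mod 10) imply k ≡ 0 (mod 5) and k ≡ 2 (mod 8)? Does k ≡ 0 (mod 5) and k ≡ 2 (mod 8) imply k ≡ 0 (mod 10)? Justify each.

Converse. If k ≡ 0 (mod 5) and k ≡ 2 (mod 8), then by the Chinese remainder theorem k ≡ 10 (mod 40). Since 10 ≡ 0 (mod 10) and 10 ∣ 40, we get k ≡ 0 (mod 10).

Forward direction. This fails: k = 0 gives 0 ≡ 0 (mod 10) but 0 ≡ 0 (mod 8), so the conjunction on the right does not hold.

Only the reverse direction holds.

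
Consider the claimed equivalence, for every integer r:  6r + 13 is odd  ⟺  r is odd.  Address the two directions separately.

(→) This fails: take r = 0. Then 6r + 13 = 13, which is odd, yet r = 0 is even, not odd.

(←) Suppose r is odd. Since 6 is even, 6r is even for every r, so 6r + 13 has the same parity as 13, which is odd. Hence 6r + 13 is odd.

Not equivalent: only (⇐) holds.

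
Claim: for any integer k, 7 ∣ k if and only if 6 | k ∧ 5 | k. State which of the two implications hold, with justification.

(⇒) fails and (⇐) fails.

Forward direction. This fails: take k = 7. Certainly 7 ∣ 7, but 6 ∤ 7.

Converse. This fails: take k = 30. Both 6 ∣ 30 and 5 ∣ 30, yet 30 is not a multiple of 7 (since 30 = 4·7 + 2), so 7 ∤ 30.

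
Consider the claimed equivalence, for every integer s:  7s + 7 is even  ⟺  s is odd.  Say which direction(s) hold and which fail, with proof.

Forward direction. Suppose 7s + 7 is even. Since 7 is odd, 7s and s have the same parity, so 7s + 7 ≡ s + 7 (mod 2). As 7 is odd, 7s + 7 is even exactly when s is odd. Thus s is odd.

Converse. Suppose s is odd; write s = 2j + 1. Then 7s + 7 = 7·(2j + 1) + 7 = 2·7j + 14, which is even.

Both directions hold.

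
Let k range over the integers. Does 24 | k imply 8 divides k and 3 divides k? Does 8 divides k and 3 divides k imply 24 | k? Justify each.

(⟸) Suppose 8 ∣ k and 3 ∣ k. Any common multiple of 8 and 3 is a multiple of their lcm; here gcd(8, 3) = 1, so lcm(8, 3) = 8·3 = 24, so 24 ∣ k.

(⟹) If 24 ∣ k, write k = 24q. Since 24 = 3·8, k = 8·(3q), so 8 ∣ k; and since 24 = 8·3, k = 3·(8q), so 3 ∣ k.

Both implications hold.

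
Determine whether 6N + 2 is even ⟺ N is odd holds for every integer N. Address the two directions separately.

(⇒) This fails: take N = 2. Then 6N + 2 = 14, which is even, yet N = 2 is even, not odd.

(⇐) Suppose N is odd. Since 6 is even, 6N is even for every N, so 6N + 2 has the same parity as 2, which is even. Hence 6N + 2 is even.

Not equivalent: only (⇐) holds.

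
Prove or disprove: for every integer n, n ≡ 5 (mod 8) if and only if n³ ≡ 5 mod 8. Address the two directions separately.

(→) Suppose n ≡ 5 (mod 8). Write n = 8j + 5. Then (8j + 5)³ = 512j³ + 960j² + 600j + 125 = 8(64j³ + 120j² + 75j + 15) + 5, so n³ ≡ 5 (mod 8).

(←) For the converse, argue contrapositively. If n ≢ 5 (mod 8), then n is congruent to one of 0, 1, 2, 3, 4, 6, 7 modulo 8, and these give n³ ≡ 0, 1, 0, 3, 0, 0, 7 respectively — never 5.

Both implications hold.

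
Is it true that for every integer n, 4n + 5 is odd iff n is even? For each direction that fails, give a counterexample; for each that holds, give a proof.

[⇒] This fails: take n = 5. Then 4n + 5 = 25, which is odd, yet n = 5 is odd, not even.

[⇐] Suppose n is even. Since 4 is even, 4n is even for every n, so 4n + 5 has the same parity as 5, which is odd. Hence 4n + 5 is odd.

(⇒) fails; (⇐) holds.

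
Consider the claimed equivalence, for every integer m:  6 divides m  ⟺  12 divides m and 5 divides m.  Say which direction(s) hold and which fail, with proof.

The forward direction fails; the converse holds.

[⇒] This fails: take m = 6. Certainly 6 ∣ 6, but 12 ∤ 6.

[⇐] Suppose 12 ∣ m and 5 ∣ m. Any common multiple of 12 and 5 is a multiple of their lcm; here gcd(12, 5) = 1, so lcm(12, 5) = 12·5 = 60, so 60 ∣ m. Since 6 ∣ 60, it follows that 6 ∣ m.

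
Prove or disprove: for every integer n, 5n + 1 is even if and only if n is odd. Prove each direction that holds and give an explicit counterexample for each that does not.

(→) Suppose 5n + 1 is even. Since 5 is odd, 5n and n have the same parity, so 5n + 1 ≡ n + 1 (mod 2). As 1 is odd, 5n + 1 is even exactly when n is odd. Thus n is odd.

(←) Conversely, suppose n is odd; write n = 2j + 1. Then 5n + 1 = 5·(2j + 1) + 1 = 2·5j + 6, which is even.

The biconditional holds.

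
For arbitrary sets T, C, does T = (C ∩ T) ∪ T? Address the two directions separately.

Both inclusions hold.

(⊇) Let x ∈ (C ∩ T) ∪ T. Then either x ∈ T and x ∉ C; or x ∈ T ∩ C. In each case x ∈ T, so (C ∩ T) ∪ T ⊆ T.

(⊆) Let x ∈ T. Then either x ∈ T and x ∉ C; or x ∈ T ∩ C. In each case x ∈ (C ∩ T) ∪ T, so T ⊆ (C ∩ T) ∪ T.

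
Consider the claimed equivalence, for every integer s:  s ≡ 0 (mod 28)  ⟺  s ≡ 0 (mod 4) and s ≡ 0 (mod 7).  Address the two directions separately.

Forward direction. Suppose s ≡ 0 (mod 28); write s = 28j + 0. Since 4 ∣ 28, reducing mod 4 gives s ≡ 0 (mod 4); since 7 ∣ 28, reducing mod 7 gives s ≡ 0 (mod 7).

Converse. If s ≡ 0 (mod 4) and s ≡ 0 (mod 7), then by the Chinese remainder theorem s ≡ 0 (mod 28). This is exactly s ≡ 0 (mod 28).

The biconditional holds.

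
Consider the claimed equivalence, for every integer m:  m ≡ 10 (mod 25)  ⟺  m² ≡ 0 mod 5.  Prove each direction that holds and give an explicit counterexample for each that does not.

[⇐] This fails: take m = 0. Then 0² = 0 ≡ 0 (mod 5), yet 0 ≡ 0 (mod 25), not 10.

[⇒] Suppose m ≡ 10 (mod 25). Then m² ≡ 10² = 100 (mod 25), and since 5 ∣ 25, also m² ≡ 0 (mod 5).

Only the forward implication holds.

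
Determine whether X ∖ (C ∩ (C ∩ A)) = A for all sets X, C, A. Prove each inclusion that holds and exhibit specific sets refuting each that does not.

(⟹) This inclusion fails. Take X = {1}, C = ∅, A = ∅; then 1 ∈ X ∖ (C ∩ (C ∩ A)) but 1 ∉ A.

(⟸) This inclusion fails. Take X = ∅, C = ∅, A = {1}; then 1 ∈ A but 1 ∉ X ∖ (C ∩ (C ∩ A)).

Both inclusions fail.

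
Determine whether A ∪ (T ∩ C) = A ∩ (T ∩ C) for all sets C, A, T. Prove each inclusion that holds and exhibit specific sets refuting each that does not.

(⊇) Let x ∈ A ∩ (T ∩ C). Then x ∈ C ∩ A ∩ T, from which x ∈ A ∪ (T ∩ C).

(⊆) This inclusion fails. Take C = ∅, A = {1}, T = ∅; then 1 ∈ A ∪ (T ∩ C) but 1 ∉ A ∩ (T ∩ C).

Only the reverse inclusion holds.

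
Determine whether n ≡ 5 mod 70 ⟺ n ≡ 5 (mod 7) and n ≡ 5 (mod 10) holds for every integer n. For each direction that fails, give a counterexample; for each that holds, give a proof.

Equivalent; both directions hold.

Forward direction. Suppose n ≡ 5 (mod 70); write n = 70j + 5. Since 7 ∣ 70, reducing mod 7 gives n ≡ 5 (mod 7); since 10 ∣ 70, reducing mod 10 gives n ≡ 5 (mod 10).

Converse. If n ≡ 5 (mod 7) and n ≡ 5 (mod 10), then by the Chinese remainder theorem n ≡ 5 (mod 70). This is exactly n ≡ 5 (mod 70).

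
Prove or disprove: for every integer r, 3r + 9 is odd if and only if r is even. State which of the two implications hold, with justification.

Equivalent; both directions hold.

(←) Suppose r is even; write r = 2j. Then 3r + 9 = 3·(2j) + 9 = 2·3j + 9, which is odd.

(→) Suppose 3r + 9 is odd. Since 3 is odd, 3r and r have the same parity, so 3r + 9 ≡ r + 9 (mod 2). As 9 is odd, 3r + 9 is odd exactly when r is even. Thus r is even.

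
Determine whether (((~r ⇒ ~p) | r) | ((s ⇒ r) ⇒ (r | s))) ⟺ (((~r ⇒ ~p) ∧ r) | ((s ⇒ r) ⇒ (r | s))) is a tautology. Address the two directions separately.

Only the converse holds.

Forward direction. This fails. Under r = F, p = F, s = F, the left side is true but the right side is false.

Converse. Assume the antecedent. If r is true, the consequent reduces to true regardless of the other variables. If r is false, the antecedent forces (r = F, p = F, s = T) or (r = F, p = T, s = T), and the consequent holds there. Either way the consequent holds.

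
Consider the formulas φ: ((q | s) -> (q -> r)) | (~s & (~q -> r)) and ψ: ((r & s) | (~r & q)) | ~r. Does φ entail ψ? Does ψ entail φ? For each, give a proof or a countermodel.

Both directions fail.

[⇒] This fails. Under r = T, q = F, s = F, the left side is true but the right side is false.

[⇐] This fails. Under r = F, q = T, s = T, the left side is false but the right side is true.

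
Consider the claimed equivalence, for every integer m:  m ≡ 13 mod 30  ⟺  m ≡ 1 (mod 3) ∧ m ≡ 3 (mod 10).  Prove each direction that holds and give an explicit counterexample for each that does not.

(⇒) Suppose m ≡ 13 (mod 30); write m = 30j + 13. Since 3 ∣ 30, reducing mod 3 gives m ≡ 13 ≡ 1 (mod 3); since 10 ∣ 30, reducing mod 10 gives m ≡ 13 ≡ 3 (mod 10).

(⇐) Conversely, if m ≡ 1 (mod 3) and m ≡ 3 (mod 10), then by the Chinese remainder theorem m ≡ 13 (mod 30). This is exactly m ≡ 13 (mod 30).

The biconditional holds.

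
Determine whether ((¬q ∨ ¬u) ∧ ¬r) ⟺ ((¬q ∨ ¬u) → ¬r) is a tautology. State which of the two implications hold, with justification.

Only the forward direction holds.

Forward direction. Assume the antecedent. If u is true, the antecedent forces (u = T, r = F, q = F), and (¬q ∨ ¬u) → ¬r holds there. If u is false, the antecedent forces (u = F, r = F, q = F) or (u = F, r = F, q = T), and (¬q ∨ ¬u) → ¬r holds there. Either way (¬q ∨ ¬u) → ¬r holds.

Converse. This fails. Under u = T, r = F, q = T, the left side is false but the right side is true.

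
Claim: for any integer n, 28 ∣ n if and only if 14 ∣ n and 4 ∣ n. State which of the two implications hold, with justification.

Forward direction. If 28 ∣ n, write n = 28q. Since 28 = 2·14, n = 14·(2q), so 14 ∣ n; and since 28 = 7·4, n = 4·(7q), so 4 ∣ n.

Converse. Suppose 14 ∣ n and 4 ∣ n. Any common multiple of 14 and 4 is a multiple of their lcm; here lcm(14, 4) = 14·4/gcd(14, 4) = 56/2 = 28, so 28 ∣ n.

Both directions hold.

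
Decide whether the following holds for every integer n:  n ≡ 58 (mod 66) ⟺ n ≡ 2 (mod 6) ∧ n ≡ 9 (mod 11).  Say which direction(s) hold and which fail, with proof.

(⟹) This fails: n = 58 gives 58 ≡ 58 (mod 66) but 58 ≡ 4 (mod 6), so the conjunction on the right does not hold.

(⟸) This fails: n = 20 satisfies both congruences on the right (20 ≡ 2 mod 6 and 20 ≡ 9 mod 11) yet 20 ≡ 20 (mod 66), not 58.

Neither implication holds.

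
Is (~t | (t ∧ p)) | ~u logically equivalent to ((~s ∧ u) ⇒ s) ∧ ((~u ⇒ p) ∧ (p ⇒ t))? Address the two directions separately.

(→) This fails. Under s = F, u = F, t = F, p = F, the left side is true but the right side is false.

(←) This fails. Under s = T, u = T, t = T, p = F, the left side is false but the right side is true.

(⇒) fails and (⇐) fails.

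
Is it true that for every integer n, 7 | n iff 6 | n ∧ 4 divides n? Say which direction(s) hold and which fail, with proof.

Neither implication holds.

(→) This fails: take n = 7. Certainly 7 ∣ 7, but 6 ∤ 7.

(←) This fails: take n = 12. Both 6 ∣ 12 and 4 ∣ 12, yet 12 is not a multiple of 7 (since 12 = 1·7 + 5), so 7 ∤ 12.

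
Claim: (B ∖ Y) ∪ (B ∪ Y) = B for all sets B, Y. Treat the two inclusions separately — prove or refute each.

(⟸) Let x ∈ B. Then either x ∈ B and x ∉ Y; or x ∈ B ∩ Y. In each case x ∈ (B ∖ Y) ∪ (B ∪ Y), so B ⊆ (B ∖ Y) ∪ (B ∪ Y).

(⟹) This inclusion fails. Take B = ∅, Y = {1}; then 1 ∈ (B ∖ Y) ∪ (B ∪ Y) but 1 ∉ B.

The sets are not equal: only the reverse inclusion holds.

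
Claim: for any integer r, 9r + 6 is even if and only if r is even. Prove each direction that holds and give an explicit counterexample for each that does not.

Both directions hold.

[⇐] Suppose r is even; write r = 2j. Then 9r + 6 = 9·(2j) + 6 = 2·9j + 6, which is even.

[⇒] Suppose 9r + 6 is even. Since 9 is odd, 9r and r have the same parity, so 9r + 6 ≡ r + 6 (mod 2). As 6 is even, 9r + 6 is even exactly when r is even. Thus r is even.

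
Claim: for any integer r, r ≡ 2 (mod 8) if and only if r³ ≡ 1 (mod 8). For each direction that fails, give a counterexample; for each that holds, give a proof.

Both directions fail.

Forward direction. This fails: take r = 2. Then 2 ≡ 2 (mod 8), but 2³ = 8 ≡ 0 (mod 8), not 1.

Converse. This fails: take r = 1. Then 1³ = 1 ≡ 1 (mod 8), yet 1 ≡ 1 (mod 8), not 2.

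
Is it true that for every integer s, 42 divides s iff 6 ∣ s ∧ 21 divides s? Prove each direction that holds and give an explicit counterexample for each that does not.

Converse. Suppose 6 ∣ s and 21 ∣ s. Any common multiple of 6 and 21 is a multiple of their lcm; here lcm(6, 21) = 6·21/gcd(6, 21) = 126/3 = 42, so 42 ∣ s.

Forward direction. If 42 ∣ s, write s = 42q. Since 42 = 7·6, s = 6·(7q), so 6 ∣ s; and since 42 = 2·21, s = 21·(2q), so 21 ∣ s.

Equivalent; both directions hold.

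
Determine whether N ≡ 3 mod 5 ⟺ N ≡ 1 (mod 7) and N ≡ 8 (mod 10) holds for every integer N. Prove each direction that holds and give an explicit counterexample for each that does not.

Forward direction. This fails: N = 33 gives 33 ≡ 3 (mod 5) but 33 ≡ 5 (mod 7), so the conjunction on the right does not hold.

Converse. If N ≡ 1 (mod 7) and N ≡ 8 (mod 10), then by the Chinese remainder theorem N ≡ 8 (mod 70). Since 8 ≡ 3 (mod 5) and 5 ∣ 70, we get N ≡ 3 (mod 5).

Only the converse holds.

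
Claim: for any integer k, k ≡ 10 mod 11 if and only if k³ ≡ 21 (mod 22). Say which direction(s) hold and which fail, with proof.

The forward direction fails; the converse holds.

(⟹) This fails: take k = 10. Then 10 ≡ 10 (mod 11), but 10³ = 1000 ≡ 10 (mod 22), not 21.

(⟸) Conversely, the residues r modulo 22 with r³ ≡ 21 (mod 22) are exactly {21}, and each is ≡ 10 (mod 11).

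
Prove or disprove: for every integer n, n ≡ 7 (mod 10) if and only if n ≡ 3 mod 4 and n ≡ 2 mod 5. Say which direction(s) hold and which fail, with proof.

Forward direction. This fails: n = 17 gives 17 ≡ 7 (mod 10) but 17 ≡ 1 (mod 4), so the conjunction on the right does not hold.

Converse. If n ≡ 3 (mod 4) and n ≡ 2 (mod 5), then by the Chinese remainder theorem n ≡ 7 (mod 20). Since 7 ≡ 7 (mod 10) and 10 ∣ 20, we get n ≡ 7 (mod 10).

The forward direction fails; the converse holds.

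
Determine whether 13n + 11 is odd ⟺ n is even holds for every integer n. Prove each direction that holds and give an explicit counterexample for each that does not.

(⟹) Suppose 13n + 11 is odd. Since 13 is odd, 13n and n have the same parity, so 13n + 11 ≡ n + 11 (mod 2). As 11 is odd, 13n + 11 is odd exactly when n is even. Thus n is even.

(⟸) Conversely, suppose n is even; write n = 2j. Then 13n + 11 = 13·(2j) + 11 = 2·13j + 11, which is odd.

Both directions hold.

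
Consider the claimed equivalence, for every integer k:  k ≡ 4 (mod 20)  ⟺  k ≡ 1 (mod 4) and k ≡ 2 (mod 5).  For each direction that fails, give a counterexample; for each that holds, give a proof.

Both directions fail.

Forward direction. This fails: k = 4 gives 4 ≡ 4 (mod 20) but 4 ≡ 0 (mod 4), so the conjunction on the right does not hold.

Converse. This fails: k = 17 satisfies both congruences on the right (17 ≡ 1 mod 4 and 17 ≡ 2 mod 5) yet 17 ≡ 17 (mod 20), not 4.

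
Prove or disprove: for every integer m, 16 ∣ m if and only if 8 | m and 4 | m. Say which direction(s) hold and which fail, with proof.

(⇒) holds; (⇐) fails.

(←) This fails: take m = 8. Both 8 ∣ 8 and 4 ∣ 8, yet 8 is not a multiple of 16 (since 8 = 0·16 + 8), so 16 ∤ 8.

(→) If 16 ∣ m, write m = 16q. Since 16 = 2·8, m = 8·(2q), so 8 ∣ m; and since 16 = 4·4, m = 4·(4q), so 4 ∣ m.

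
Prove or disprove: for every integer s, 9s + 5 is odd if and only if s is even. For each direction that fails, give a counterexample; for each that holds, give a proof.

Equivalent; both directions hold.

(⟹) Suppose 9s + 5 is odd. Since 9 is odd, 9s and s have the same parity, so 9s + 5 ≡ s + 5 (mod 2). As 5 is odd, 9s + 5 is odd exactly when s is even. Thus s is even.

(⟸) Conversely, suppose s is even; write s = 2j. Then 9s + 5 = 9·(2j) + 5 = 2·9j + 5, which is odd.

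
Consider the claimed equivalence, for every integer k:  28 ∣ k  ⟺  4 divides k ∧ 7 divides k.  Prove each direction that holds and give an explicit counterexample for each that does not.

Both directions hold; the statement is true.

(⇒) If 28 ∣ k, write k = 28q. Since 28 = 7·4, k = 4·(7q), so 4 ∣ k; and since 28 = 4·7, k = 7·(4q), so 7 ∣ k.

(⇐) Suppose 4 ∣ k and 7 ∣ k. Any common multiple of 4 and 7 is a multiple of their lcm; here gcd(4, 7) = 1, so lcm(4, 7) = 4·7 = 28, so 28 ∣ k.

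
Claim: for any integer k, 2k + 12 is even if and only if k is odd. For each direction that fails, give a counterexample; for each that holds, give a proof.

(⇒) This fails: take k = 0. Then 2k + 12 = 12, which is even, yet k = 0 is even, not odd.

(⇐) Suppose k is odd. Since 2 is even, 2k is even for every k, so 2k + 12 has the same parity as 12, which is even. Hence 2k + 12 is even.

Only the converse holds.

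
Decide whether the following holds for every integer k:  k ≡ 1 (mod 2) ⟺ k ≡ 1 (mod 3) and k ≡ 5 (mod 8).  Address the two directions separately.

[⇒] This fails: k = 1 gives 1 ≡ 1 (mod 2) but 1 ≡ 1 (mod 8), so the conjunction on the right does not hold.

[⇐] Conversely, if k ≡ 1 (mod 3) and k ≡ 5 (mod 8), then by the Chinese remainder theorem k ≡ 13 (mod 24). Since 13 ≡ 1 (mod 2) and 2 ∣ 24, we get k ≡ 1 (mod 2).

Only the reverse direction holds.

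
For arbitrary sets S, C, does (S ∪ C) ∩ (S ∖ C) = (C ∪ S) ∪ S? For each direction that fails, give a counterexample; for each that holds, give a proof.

(⟹) Let x ∈ (S ∪ C) ∩ (S ∖ C). Then x ∈ S and x ∉ C, from which x ∈ (C ∪ S) ∪ S.

(⟸) This inclusion fails. Take S = ∅, C = {1}; then 1 ∈ (C ∪ S) ∪ S but 1 ∉ (S ∪ C) ∩ (S ∖ C).

Only the forward inclusion holds.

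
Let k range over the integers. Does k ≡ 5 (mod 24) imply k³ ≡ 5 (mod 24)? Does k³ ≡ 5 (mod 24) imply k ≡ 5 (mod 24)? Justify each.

(⇒) Suppose k ≡ 5 (mod 24). Write k = 24j + 5. Then (24j + 5)³ = 13824j³ + 8640j² + 1800j + 125 = 24(576j³ + 360j² + 75j + 5) + 5, so k³ ≡ 5 (mod 24).

(⇐) Conversely, suppose k³ ≡ 5 (mod 24). The only residue r in {0, …, 23} with r³ ≡ 5 (mod 24) is r = 5, so k ≡ 5 (mod 24).

The biconditional holds.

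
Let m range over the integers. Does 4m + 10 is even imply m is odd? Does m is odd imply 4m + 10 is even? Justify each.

Only the converse holds.

(⇒) This fails: take m = 2. Then 4m + 10 = 18, which is even, yet m = 2 is even, not odd.

(⇐) Suppose m is odd. Since 4 is even, 4m is even for every m, so 4m + 10 has the same parity as 10, which is even. Hence 4m + 10 is even.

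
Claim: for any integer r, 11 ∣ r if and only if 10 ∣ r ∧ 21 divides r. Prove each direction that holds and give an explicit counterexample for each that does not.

Neither direction holds.

[⇒] This fails: take r = 11. Certainly 11 ∣ 11, but 10 ∤ 11.

[⇐] This fails: take r = 210. Both 10 ∣ 210 and 21 ∣ 210, yet 210 is not a multiple of 11 (since 210 = 19·11 + 1), so 11 ∤ 210.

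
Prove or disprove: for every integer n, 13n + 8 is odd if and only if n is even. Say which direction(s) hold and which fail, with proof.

(⇒) fails and (⇐) fails.

Forward direction. This fails: n = 3 gives 13n + 8 = 47, which is odd, but 3 is odd, not even.

Converse. This also fails: n = 4 is even, but 13n + 8 = 60 is even, not odd.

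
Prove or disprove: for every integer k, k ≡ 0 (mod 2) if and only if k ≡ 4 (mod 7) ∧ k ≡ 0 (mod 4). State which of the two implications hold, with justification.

Only the converse holds.

[⇐] If k ≡ 4 (mod 7) and k ≡ 0 (mod 4), then by the Chinese remainder theorem k ≡ 4 (mod 28). Since 4 ≡ 0 (mod 2) and 2 ∣ 28, we get k ≡ 0 (mod 2).

[⇒] This fails: k = 0 gives 0 ≡ 0 (mod 2) but 0 ≡ 0 (mod 7), so the conjunction on the right does not hold.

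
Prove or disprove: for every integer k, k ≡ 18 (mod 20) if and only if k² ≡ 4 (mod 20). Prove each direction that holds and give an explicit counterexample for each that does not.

(→) Suppose k ≡ 18 (mod 20). Write k = 20j + 18. Then (20j + 18)² = 400j² + 720j + 324 = 20(20j² + 36j + 16) + 4, so k² ≡ 4 (mod 20).

(←) This fails: take k = 2. Then 2² = 4 ≡ 4 (mod 20), yet 2 ≡ 2 (mod 20), not 18.

Only the forward implication holds.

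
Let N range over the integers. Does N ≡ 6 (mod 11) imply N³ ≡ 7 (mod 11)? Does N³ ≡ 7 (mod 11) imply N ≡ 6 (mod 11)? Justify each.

(⟹) Suppose N ≡ 6 (mod 11). Write N = 11j + 6. Then (11j + 6)³ = 1331j³ + 2178j² + 1188j + 216 = 11(121j³ + 198j² + 108j + 19) + 7, so N³ ≡ 7 (mod 11).

(⟸) For the converse, argue contrapositively. If N ≢ 6 (mod 11), then N is congruent to one of 0, 1, 2, 3, 4, 5, 7, 8, 9, 10 modulo 11, and these give N³ ≡ 0, 1, 8, 5, 9, 4, 2, 6, 3, 10 respectively — never 7.

Both directions hold; the statement is true.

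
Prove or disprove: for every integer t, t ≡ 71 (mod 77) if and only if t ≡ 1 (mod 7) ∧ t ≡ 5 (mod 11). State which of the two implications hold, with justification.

Both directions hold.

(→) Suppose t ≡ 71 (mod 77); write t = 77j + 71. Since 7 ∣ 77, reducing mod 7 gives t ≡ 71 ≡ 1 (mod 7); since 11 ∣ 77, reducing mod 11 gives t ≡ 71 ≡ 5 (mod 11).

(←) Conversely, if t ≡ 1 (mod 7) and t ≡ 5 (mod 11), then by the Chinese remainder theorem t ≡ 71 (mod 77). This is exactly t ≡ 71 (mod 77).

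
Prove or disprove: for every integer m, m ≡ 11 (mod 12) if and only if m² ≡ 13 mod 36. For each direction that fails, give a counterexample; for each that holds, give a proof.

(⟹) This fails: take m = 23. Then 23 ≡ 11 (mod 12), but 23² = 529 ≡ 25 (mod 36), not 13.

(⟸) This fails: take m = 7. Then 7² = 49 ≡ 13 (mod 36), yet 7 ≡ 7 (mod 12), not 11.

Neither implication holds.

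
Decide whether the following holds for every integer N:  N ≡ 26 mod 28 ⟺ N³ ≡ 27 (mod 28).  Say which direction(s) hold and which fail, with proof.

[⇒] This fails: take N = 26. Then 26 ≡ 26 (mod 28), but 26³ = 17576 ≡ 20 (mod 28), not 27.

[⇐] This fails: take N = 3. Then 3³ = 27 ≡ 27 (mod 28), yet 3 ≡ 3 (mod 28), not 26.

Neither direction holds.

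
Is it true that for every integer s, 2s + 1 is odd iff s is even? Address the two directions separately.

[⇒] This fails: take s = 5. Then 2s + 1 = 11, which is odd, yet s = 5 is odd, not even.

[⇐] Suppose s is even. Since 2 is even, 2s is even for every s, so 2s + 1 has the same parity as 1, which is odd. Hence 2s + 1 is odd.

Only the reverse direction holds.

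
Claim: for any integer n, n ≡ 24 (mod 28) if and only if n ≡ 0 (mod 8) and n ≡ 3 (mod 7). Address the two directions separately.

(⟹) This fails: n = 52 gives 52 ≡ 24 (mod 28) but 52 ≡ 4 (mod 8), so the conjunction on the right does not hold.

(⟸) Conversely, if n ≡ 0 (mod 8) and n ≡ 3 (mod 7), then by the Chinese remainder theorem n ≡ 24 (mod 56). Since 24 ≡ 24 (mod 28) and 28 ∣ 56, we get n ≡ 24 (mod 28).

Only the reverse direction holds.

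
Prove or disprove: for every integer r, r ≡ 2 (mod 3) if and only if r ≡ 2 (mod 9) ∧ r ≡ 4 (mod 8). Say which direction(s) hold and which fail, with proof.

Forward direction. This fails: r = 2 gives 2 ≡ 2 (mod 3) but 2 ≡ 2 (mod 8), so the conjunction on the right does not hold.

Converse. If r ≡ 2 (mod 9) and r ≡ 4 (mod 8), then by the Chinese remainder theorem r ≡ 20 (mod 72). Since 20 ≡ 2 (mod 3) and 3 ∣ 72, we get r ≡ 2 (mod 3).

The forward direction fails; the converse holds.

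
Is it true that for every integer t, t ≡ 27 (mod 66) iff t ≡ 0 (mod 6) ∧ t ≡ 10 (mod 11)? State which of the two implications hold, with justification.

Neither implication holds.

Forward direction. This fails: t = 27 gives 27 ≡ 27 (mod 66) but 27 ≡ 3 (mod 6), so the conjunction on the right does not hold.

Converse. This fails: t = 54 satisfies both congruences on the right (54 ≡ 0 mod 6 and 54 ≡ 10 mod 11) yet 54 ≡ 54 (mod 66), not 27.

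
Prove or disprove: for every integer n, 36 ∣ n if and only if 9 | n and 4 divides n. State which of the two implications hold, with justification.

[⇒] If 36 ∣ n, write n = 36q. Since 36 = 4·9, n = 9·(4q), so 9 ∣ n; and since 36 = 9·4, n = 4·(9q), so 4 ∣ n.

[⇐] Suppose 9 ∣ n and 4 ∣ n. Any common multiple of 9 and 4 is a multiple of their lcm; here gcd(9, 4) = 1, so lcm(9, 4) = 9·4 = 36, so 36 ∣ n.

Both directions hold.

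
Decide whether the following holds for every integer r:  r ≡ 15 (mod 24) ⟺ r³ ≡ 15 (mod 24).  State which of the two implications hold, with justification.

(→) Suppose r ≡ 15 (mod 24). Write r = 24j + 15. Then (24j + 15)³ = 13824j³ + 25920j² + 16200j + 3375 = 24(576j³ + 1080j² + 675j + 140) + 15, so r³ ≡ 15 (mod 24).

(←) Conversely, suppose r³ ≡ 15 (mod 24). The only residue r in {0, …, 23} with r³ ≡ 15 (mod 24) is r = 15, so r ≡ 15 (mod 24).

Equivalent; both directions hold.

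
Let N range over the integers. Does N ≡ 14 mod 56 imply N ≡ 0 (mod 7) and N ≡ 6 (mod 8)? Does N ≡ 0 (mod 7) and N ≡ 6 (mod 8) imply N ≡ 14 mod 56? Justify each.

Equivalent; both directions hold.

[⇒] Suppose N ≡ 14 (mod 56); write N = 56j + 14. Since 7 ∣ 56, reducing mod 7 gives N ≡ 14 ≡ 0 (mod 7); since 8 ∣ 56, reducing mod 8 gives N ≡ 14 ≡ 6 (mod 8).

[⇐] Conversely, if N ≡ 0 (mod 7) and N ≡ 6 (mod 8), then by the Chinese remainder theorem N ≡ 14 (mod 56). This is exactly N ≡ 14 (mod 56).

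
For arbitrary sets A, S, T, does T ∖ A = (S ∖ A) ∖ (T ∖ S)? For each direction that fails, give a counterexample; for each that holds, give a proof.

(⊆) This inclusion fails. Take A = ∅, S = ∅, T = {1}; then 1 ∈ T ∖ A but 1 ∉ (S ∖ A) ∖ (T ∖ S).

(⊇) This inclusion fails. Take A = ∅, S = {1}, T = ∅; then 1 ∈ (S ∖ A) ∖ (T ∖ S) but 1 ∉ T ∖ A.

Both inclusions fail.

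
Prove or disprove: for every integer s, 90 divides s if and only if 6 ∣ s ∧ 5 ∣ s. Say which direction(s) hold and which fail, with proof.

Only the forward implication holds.

(⇒) If 90 ∣ s, write s = 90q. Since 90 = 15·6, s = 6·(15q), so 6 ∣ s; and since 90 = 18·5, s = 5·(18q), so 5 ∣ s.

(⇐) This fails: take s = 30. Both 6 ∣ 30 and 5 ∣ 30, yet 30 is not a multiple of 90 (since 30 = 0·90 + 30), so 90 ∤ 30.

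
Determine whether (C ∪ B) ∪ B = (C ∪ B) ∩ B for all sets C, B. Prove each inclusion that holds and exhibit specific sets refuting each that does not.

Forward inclusion. This inclusion fails. Take C = {1}, B = ∅; then 1 ∈ (C ∪ B) ∪ B but 1 ∉ (C ∪ B) ∩ B.

Reverse inclusion. Let x ∈ (C ∪ B) ∩ B. Then either x ∈ B and x ∉ C; or x ∈ C ∩ B. In each case x ∈ (C ∪ B) ∪ B, so (C ∪ B) ∩ B ⊆ (C ∪ B) ∪ B.

Only the reverse inclusion holds.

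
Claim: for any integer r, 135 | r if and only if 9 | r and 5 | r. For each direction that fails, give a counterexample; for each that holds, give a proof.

Only the forward direction holds.

(→) If 135 ∣ r, write r = 135q. Since 135 = 15·9, r = 9·(15q), so 9 ∣ r; and since 135 = 27·5, r = 5·(27q), so 5 ∣ r.

(←) This fails: take r = 45. Both 9 ∣ 45 and 5 ∣ 45, yet 45 is not a multiple of 135 (since 45 = 0·135 + 45), so 135 ∤ 45.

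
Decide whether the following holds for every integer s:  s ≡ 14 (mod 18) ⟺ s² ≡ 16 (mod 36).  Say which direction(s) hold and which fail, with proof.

(⟹) Suppose s ≡ 14 (mod 18). Working modulo 36, s ∈ {14, 32}; for each such r, r² ≡ 16 (mod 36).

(⟸) This fails: take s = 4. Then 4² = 16 ≡ 16 (mod 36), yet 4 ≡ 4 (mod 18), not 14.

Only the forward direction holds.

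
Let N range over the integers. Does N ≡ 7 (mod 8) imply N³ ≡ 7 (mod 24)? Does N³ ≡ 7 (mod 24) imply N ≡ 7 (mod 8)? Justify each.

The forward direction fails; the converse holds.

(→) This fails: take N = 15. Then 15 ≡ 7 (mod 8), but 15³ = 3375 ≡ 15 (mod 24), not 7.

(←) Conversely, the residues r modulo 24 with r³ ≡ 7 (mod 24) are exactly {7}, and each is ≡ 7 (mod 8).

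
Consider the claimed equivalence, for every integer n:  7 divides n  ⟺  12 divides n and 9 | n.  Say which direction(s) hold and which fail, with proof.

(→) This fails: take n = 7. Certainly 7 ∣ 7, but 12 ∤ 7.

(←) This fails: take n = 36. Both 12 ∣ 36 and 9 ∣ 36, yet 36 is not a multiple of 7 (since 36 = 5·7 + 1), so 7 ∤ 36.

Both directions fail.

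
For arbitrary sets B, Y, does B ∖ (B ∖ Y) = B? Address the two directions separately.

Only the forward inclusion holds.

(⊇) This inclusion fails. Take B = {1}, Y = ∅; then 1 ∈ B but 1 ∉ B ∖ (B ∖ Y).

(⊆) Let x ∈ B ∖ (B ∖ Y). Then x ∈ B ∩ Y, from which x ∈ B.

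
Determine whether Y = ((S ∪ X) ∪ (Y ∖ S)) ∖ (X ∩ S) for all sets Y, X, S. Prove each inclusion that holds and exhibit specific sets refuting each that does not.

Both inclusions fail.

(⊆) This inclusion fails. Take Y = {1}, X = {1}, S = {1}; then 1 ∈ Y but 1 ∉ ((S ∪ X) ∪ (Y ∖ S)) ∖ (X ∩ S).

(⊇) This inclusion fails. Take Y = ∅, X = {1}, S = ∅; then 1 ∈ ((S ∪ X) ∪ (Y ∖ S)) ∖ (X ∩ S) but 1 ∉ Y.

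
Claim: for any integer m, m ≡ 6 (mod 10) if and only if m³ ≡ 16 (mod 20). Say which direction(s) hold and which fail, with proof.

Equivalent; both directions hold.

[⇐] The residues r modulo 20 with r³ ≡ 16 (mod 20) are exactly {6, 16}, and each is ≡ 6 (mod 10).

[⇒] Suppose m ≡ 6 (mod 10). Working modulo 20, m ∈ {6, 16}; for each such r, r³ ≡ 16 (mod 20).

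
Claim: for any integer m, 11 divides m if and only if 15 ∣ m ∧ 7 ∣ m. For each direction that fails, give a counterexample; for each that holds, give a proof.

Both directions fail.

[⇒] This fails: take m = 11. Certainly 11 ∣ 11, but 15 ∤ 11.

[⇐] This fails: take m = 105. Both 15 ∣ 105 and 7 ∣ 105, yet 105 is not a multiple of 11 (since 105 = 9·11 + 6), so 11 ∤ 105.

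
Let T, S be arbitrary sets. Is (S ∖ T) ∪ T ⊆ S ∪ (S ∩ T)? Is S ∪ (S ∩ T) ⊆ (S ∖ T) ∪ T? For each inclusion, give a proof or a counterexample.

Reverse inclusion. Let x ∈ S ∪ (S ∩ T). Then either x ∈ S and x ∉ T; or x ∈ T ∩ S. In each case x ∈ (S ∖ T) ∪ T, so S ∪ (S ∩ T) ⊆ (S ∖ T) ∪ T.

Forward inclusion. This inclusion fails. Take T = {1}, S = ∅; then 1 ∈ (S ∖ T) ∪ T but 1 ∉ S ∪ (S ∩ T).

(⊆) fails; (⊇) holds.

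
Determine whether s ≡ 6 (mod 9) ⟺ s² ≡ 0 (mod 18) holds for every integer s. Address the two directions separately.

[⇒] This fails: take s = 15. Then 15 ≡ 6 (mod 9), but 15² = 225 ≡ 9 (mod 18), not 0.

[⇐] This fails: take s = 0. Then 0² = 0 ≡ 0 (mod 18), yet 0 ≡ 0 (mod 9), not 6.

Neither implication holds.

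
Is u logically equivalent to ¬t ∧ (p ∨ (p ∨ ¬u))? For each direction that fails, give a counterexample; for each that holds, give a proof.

Both directions fail.

(→) This fails. Under t = F, p = F, u = T, the left side is true but the right side is false.

(←) This fails. Under t = F, p = F, u = F, the left side is false but the right side is true.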